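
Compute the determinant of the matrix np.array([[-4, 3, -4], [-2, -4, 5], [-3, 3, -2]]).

The determinant is 43.

Expand along column 1:
  + (-4) · |-4 5; 3 -2| = (-4)·(8 − 15) = 28
  − (-2) · |3 -4; 3 -2| = −(-2)·(-6 − (-12)) = 12
  + (-3) · |3 -4; -4 5| = (-3)·(15 − 16) = 3
Sum: (28) + (12) + (3) = 43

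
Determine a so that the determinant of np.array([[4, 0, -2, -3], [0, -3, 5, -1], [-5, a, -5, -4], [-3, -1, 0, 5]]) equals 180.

Expanding along the column containing a, det(B) is linear in a: det(B) = (-49)·a + (572).
Set (-49)·a + (572) = 180  ⇒  (-49)·a = -392  ⇒  a = 8.

8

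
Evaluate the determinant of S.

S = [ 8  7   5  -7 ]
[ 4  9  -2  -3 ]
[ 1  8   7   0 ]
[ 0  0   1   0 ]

-10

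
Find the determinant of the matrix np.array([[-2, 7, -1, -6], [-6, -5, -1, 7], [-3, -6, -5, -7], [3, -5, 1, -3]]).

The determinant is 1609.

Expand along row 1:
  + (-2) · M_11   where M_11 = det([-5 -1 7; -6 -5 -7; -5 1 -3]) = -344
  − (7) · M_12   where M_12 = det([-6 -1 7; -3 -5 -7; 3 1 -3]) = -18
  + (-1) · M_13   where M_13 = det([-6 -5 7; -3 -6 -7; 3 -5 -3]) = 483
  − (-6) · M_14   where M_14 = det([-6 -5 -1; -3 -6 -5; 3 -5 1]) = 213
det = (+1)·(-2)·(-344) + (-1)·(7)·(-18) + (+1)·(-1)·(483) + (-1)·(-6)·(213) = 1609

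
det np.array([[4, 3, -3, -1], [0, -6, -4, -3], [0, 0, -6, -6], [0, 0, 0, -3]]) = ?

-432

The matrix is upper triangular, so the determinant is the product of the diagonal entries:
det = (4) · (-6) · (-6) · (-3) = -432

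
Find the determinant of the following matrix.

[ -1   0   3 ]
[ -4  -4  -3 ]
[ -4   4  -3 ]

Expand along column 2:
  + (-4) · |-1 3; -4 -3| = (-4)·(3 − (-12)) = -60
  − 4 · |-1 3; -4 -3| = −4·(3 − (-12)) = -60
Sum: (-60) + (-60) = -120

-120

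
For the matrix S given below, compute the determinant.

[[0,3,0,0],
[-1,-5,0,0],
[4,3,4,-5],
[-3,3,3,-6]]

det(S) = -27

S is block lower-triangular with a 2×2 block and a 2×2 block on the diagonal, so its determinant equals the product of the determinants of the diagonal blocks.
det of the 2×2 block = 3
det of the 2×2 block = -9
det = (3)·(-9) = -27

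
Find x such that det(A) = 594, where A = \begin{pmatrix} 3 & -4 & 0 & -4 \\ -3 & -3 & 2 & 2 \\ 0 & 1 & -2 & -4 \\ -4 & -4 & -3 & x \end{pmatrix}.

x = 5

Expanding along the row containing x, det(A) is linear in x: det(A) = (36)·x + (414).
Set (36)·x + (414) = 594  ⇒  (36)·x = 180  ⇒  x = 5.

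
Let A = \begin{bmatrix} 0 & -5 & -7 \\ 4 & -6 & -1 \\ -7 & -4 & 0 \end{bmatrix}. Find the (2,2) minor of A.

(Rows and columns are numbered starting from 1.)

Delete row 2 and column 2; the remaining 2×2 submatrix is [0 -7; -7 0].
Its determinant is 0·0 − (-7)·(-7) = -49.

-49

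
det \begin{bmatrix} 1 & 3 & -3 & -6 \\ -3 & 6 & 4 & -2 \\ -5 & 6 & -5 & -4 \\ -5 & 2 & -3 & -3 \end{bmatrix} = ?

905

Expand along row 1:
  + (1) · M_11   where M_11 = det([6 4 -2; 6 -5 -4; 2 -3 -3]) = 74
  − (3) · M_12   where M_12 = det([-3 4 -2; -5 -5 -4; -5 -3 -3]) = 31
  + (-3) · M_13   where M_13 = det([-3 6 -2; -5 6 -4; -5 2 -3]) = 20
  − (-6) · M_14   where M_14 = det([-3 6 4; -5 6 -5; -5 2 -3]) = 164
det = (+1)·(1)·(74) + (-1)·(3)·(31) + (+1)·(-3)·(20) + (-1)·(-6)·(164) = 905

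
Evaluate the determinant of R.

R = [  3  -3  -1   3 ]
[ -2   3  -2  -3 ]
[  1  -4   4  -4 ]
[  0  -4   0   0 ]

Expand along row 4 (it has 3 zeros):
  + (-4) · M_42   where M_42 = det([3 -1 3; -2 -2 -3; 1 4 -4]) = 53
det = (+1)·(-4)·(53) = -212

|R| = -212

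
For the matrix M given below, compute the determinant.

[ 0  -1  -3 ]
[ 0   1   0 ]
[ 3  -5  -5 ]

Expand along column 1:
  + 3 · |-1 -3; 1 0| = 3·(0 − (-3)) = 9

9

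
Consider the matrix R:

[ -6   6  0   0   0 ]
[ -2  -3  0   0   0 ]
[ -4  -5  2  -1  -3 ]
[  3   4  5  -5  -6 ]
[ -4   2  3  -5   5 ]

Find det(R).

R is block lower-triangular with a 2×2 block and a 3×3 block on the diagonal, so its determinant equals the product of the determinants of the diagonal blocks.
det of the 2×2 block = 30
det of the 3×3 block = -37
det = (30)·(-37) = -1110

-1110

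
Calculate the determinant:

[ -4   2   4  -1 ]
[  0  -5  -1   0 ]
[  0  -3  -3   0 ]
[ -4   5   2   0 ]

-48

Expand along column 4 (it has 3 zeros):
  − (-1) · M_14   where M_14 = det([0 -5 -1; 0 -3 -3; -4 5 2]) = -48
det = (-1)·(-1)·(-48) = -48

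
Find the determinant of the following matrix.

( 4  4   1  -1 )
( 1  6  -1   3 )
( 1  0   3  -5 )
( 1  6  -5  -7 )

-828

Expand along row 3 (it has 1 zero):
  + (1) · M_31   where M_31 = det([4 1 -1; 6 -1 3; 6 -5 -7]) = 172
  + (3) · M_33   where M_33 = det([4 4 -1; 1 6 3; 1 6 -7]) = -200
  − (-5) · M_34   where M_34 = det([4 4 1; 1 6 -1; 1 6 -5]) = -80
det = (+1)·(1)·(172) + (+1)·(3)·(-200) + (-1)·(-5)·(-80) = -828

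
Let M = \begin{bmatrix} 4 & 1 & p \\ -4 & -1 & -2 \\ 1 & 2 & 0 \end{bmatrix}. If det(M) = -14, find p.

Expanding along the column containing p, det(M) is linear in p: det(M) = (-7)·p + (14).
Set (-7)·p + (14) = -14  ⇒  (-7)·p = -28  ⇒  p = 4.

p = 4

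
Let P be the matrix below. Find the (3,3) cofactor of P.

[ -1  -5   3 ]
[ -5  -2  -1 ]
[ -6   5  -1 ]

Delete row 3 and column 3; the remaining 2×2 submatrix is [-1 -5; -5 -2].
Its determinant is (-1)·(-2) − (-5)·(-5) = -23.
The cofactor carries sign (−1)^(3+3) = +1, so C_{3,3} = +(-23) = -23.

-23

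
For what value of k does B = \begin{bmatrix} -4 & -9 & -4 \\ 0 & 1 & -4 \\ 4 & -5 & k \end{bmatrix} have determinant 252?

Expanding along the row containing k, det(B) is linear in k: det(B) = (-4)·k + (240).
Set (-4)·k + (240) = 252  ⇒  (-4)·k = 12  ⇒  k = -3.

-3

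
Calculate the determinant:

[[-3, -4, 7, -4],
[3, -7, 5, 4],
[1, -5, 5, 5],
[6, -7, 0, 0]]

Expand along row 4 (it has 2 zeros):
  − (6) · M_41   where M_41 = det([-4 7 -4; -7 5 4; -5 5 5]) = 125
  + (-7) · M_42   where M_42 = det([-3 7 -4; 3 5 4; 1 5 5]) = -132
det = (-1)·(6)·(125) + (+1)·(-7)·(-132) = 174

174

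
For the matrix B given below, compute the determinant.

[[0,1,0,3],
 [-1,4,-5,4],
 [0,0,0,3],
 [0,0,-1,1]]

The determinant is 3.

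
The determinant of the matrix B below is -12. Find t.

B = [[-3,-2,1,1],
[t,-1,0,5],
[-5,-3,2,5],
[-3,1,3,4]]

Expanding along the column containing t, det(B) is linear in t: det(B) = (-20)·t + (-12).
Set (-20)·t + (-12) = -12  ⇒  (-20)·t = 0  ⇒  t = 0.

t = 0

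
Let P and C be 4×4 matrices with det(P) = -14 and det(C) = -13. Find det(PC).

The determinant is 182.

det(PC) = det(P)·det(C) = (-14)·(-13) = 182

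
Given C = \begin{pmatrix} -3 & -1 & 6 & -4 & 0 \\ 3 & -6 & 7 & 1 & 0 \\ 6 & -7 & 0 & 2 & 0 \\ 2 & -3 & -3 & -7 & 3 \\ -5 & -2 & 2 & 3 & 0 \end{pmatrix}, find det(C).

|C| = 4077

Expand along column 5 (it has 4 zeros):
  − (3) · M_45   where M_45 = det([-3 -1 6 -4; 3 -6 7 1; 6 -7 0 2; -5 -2 2 3]) = -1359
det = (-1)·(3)·(-1359) = 4077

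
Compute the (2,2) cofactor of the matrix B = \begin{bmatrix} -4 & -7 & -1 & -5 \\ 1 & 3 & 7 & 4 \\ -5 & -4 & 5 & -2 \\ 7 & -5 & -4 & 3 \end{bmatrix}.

Delete row 2 and column 2; the remaining 3×3 submatrix is [-4 -1 -5; -5 5 -2; 7 -4 3].
Its determinant is 46.
The cofactor carries sign (−1)^(2+2) = +1, so C_{2,2} = +(46) = 46.

The cofactor is 46.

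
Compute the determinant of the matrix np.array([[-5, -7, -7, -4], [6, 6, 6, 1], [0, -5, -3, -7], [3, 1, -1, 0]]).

86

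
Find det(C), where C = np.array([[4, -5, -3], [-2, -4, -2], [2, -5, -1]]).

-48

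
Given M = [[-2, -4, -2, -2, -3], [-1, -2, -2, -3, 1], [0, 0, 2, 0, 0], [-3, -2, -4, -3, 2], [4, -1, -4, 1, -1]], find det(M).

Expand along row 3 (it has 4 zeros):
  + (2) · M_33   where M_33 = det([-2 -4 -2 -3; -1 -2 -3 1; -3 -2 -3 2; 4 -1 1 -1]) = -62
det = (+1)·(2)·(-62) = -124

-124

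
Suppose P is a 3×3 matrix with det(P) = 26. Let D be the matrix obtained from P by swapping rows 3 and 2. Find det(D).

Swapping two rows multiplies the determinant by −1.
det(D) = (-1)·(26) = -26

-26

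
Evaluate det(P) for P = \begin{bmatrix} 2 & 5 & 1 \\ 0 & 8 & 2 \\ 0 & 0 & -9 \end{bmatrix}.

-144

P is upper triangular, so det(P) is the product of the diagonal entries:
det = (2) · (8) · (-9) = -144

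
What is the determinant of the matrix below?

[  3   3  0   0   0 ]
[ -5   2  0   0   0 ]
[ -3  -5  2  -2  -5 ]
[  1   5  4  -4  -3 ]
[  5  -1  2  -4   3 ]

The matrix is block lower-triangular with a 2×2 block and a 3×3 block on the diagonal, so its determinant equals the product of the determinants of the diagonal blocks.
det of the 2×2 block = 21
det of the 3×3 block = 28
det = (21)·(28) = 588

The determinant is 588.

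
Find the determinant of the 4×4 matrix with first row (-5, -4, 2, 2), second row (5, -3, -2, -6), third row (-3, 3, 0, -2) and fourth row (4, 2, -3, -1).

The determinant is -362.

Expand along row 3 (it has 1 zero):
  + (-3) · M_31   where M_31 = det([-4 2 2; -3 -2 -6; 2 -3 -1]) = 60
  − (3) · M_32   where M_32 = det([-5 2 2; 5 -2 -6; 4 -3 -1]) = 28
  − (-2) · M_34   where M_34 = det([-5 -4 2; 5 -3 -2; 4 2 -3]) = -49
det = (+1)·(-3)·(60) + (-1)·(3)·(28) + (-1)·(-2)·(-49) = -362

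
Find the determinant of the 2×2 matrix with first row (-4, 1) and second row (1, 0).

-1

det = (-4)·0 − 1·1 = 0 − 1 = -1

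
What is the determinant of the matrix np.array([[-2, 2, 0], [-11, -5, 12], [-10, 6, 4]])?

32

Expand along column 3:
  − 12 · |-2 2; -10 6| = −12·(-12 − (-20)) = -96
  + 4 · |-2 2; -11 -5| = 4·(10 − (-22)) = 128
Sum: (-96) + (128) = 32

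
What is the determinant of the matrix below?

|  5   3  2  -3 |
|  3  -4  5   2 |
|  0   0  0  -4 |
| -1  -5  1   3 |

The determinant is 172.

Expand along row 3 (it has 3 zeros):
  − (-4) · M_34   where M_34 = det([5 3 2; 3 -4 5; -1 -5 1]) = 43
det = (-1)·(-4)·(43) = 172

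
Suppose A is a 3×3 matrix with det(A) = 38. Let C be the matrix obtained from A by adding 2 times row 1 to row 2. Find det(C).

Adding a multiple of one row to another leaves the determinant unchanged.
det(C) = (1)·(38) = 38

det(C) = 38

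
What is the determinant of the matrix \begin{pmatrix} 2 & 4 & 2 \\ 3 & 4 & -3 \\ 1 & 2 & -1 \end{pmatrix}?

The determinant is 8.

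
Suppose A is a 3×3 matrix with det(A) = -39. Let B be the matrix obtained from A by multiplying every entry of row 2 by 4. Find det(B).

Scaling one row by 4 multiplies the determinant by 4.
det(B) = (4)·(-39) = -156

det(B) = -156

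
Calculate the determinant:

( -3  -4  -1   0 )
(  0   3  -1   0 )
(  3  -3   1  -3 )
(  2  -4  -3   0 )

Expand along column 4 (it has 3 zeros):
  − (-3) · M_34   where M_34 = det([-3 -4 -1; 0 3 -1; 2 -4 -3]) = 53
det = (-1)·(-3)·(53) = 159

159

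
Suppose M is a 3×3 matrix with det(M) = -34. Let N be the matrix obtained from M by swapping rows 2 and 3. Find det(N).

34

Swapping two rows multiplies the determinant by −1.
det(N) = (-1)·(-34) = 34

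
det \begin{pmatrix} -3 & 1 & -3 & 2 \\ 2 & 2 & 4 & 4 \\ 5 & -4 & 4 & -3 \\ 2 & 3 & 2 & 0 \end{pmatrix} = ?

Expand along row 4 (it has 1 zero):
  − (2) · M_41   where M_41 = det([1 -3 2; 2 4 4; -4 4 -3]) = 50
  + (3) · M_42   where M_42 = det([-3 -3 2; 2 4 4; 5 4 -3]) = -18
  − (2) · M_43   where M_43 = det([-3 1 2; 2 2 4; 5 -4 -3]) = -40
det = (-1)·(2)·(50) + (+1)·(3)·(-18) + (-1)·(2)·(-40) = -74

-74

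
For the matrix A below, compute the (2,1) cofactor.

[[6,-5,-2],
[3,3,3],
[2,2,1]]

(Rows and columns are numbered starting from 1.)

1

Delete row 2 and column 1; the remaining 2×2 submatrix is [-5 -2; 2 1].
Its determinant is (-5)·1 − (-2)·2 = -1.
The cofactor carries sign (−1)^(2+1) = −1, so C_{2,1} = −(-1) = 1.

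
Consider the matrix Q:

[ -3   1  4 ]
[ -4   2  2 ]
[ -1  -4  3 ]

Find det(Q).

Expand along row 1:
  + (-3) · |2 2; -4 3| = (-3)·(6 − (-8)) = -42
  − 1 · |-4 2; -1 3| = −1·(-12 − (-2)) = 10
  + 4 · |-4 2; -1 -4| = 4·(16 − (-2)) = 72
Sum: (-42) + (10) + (72) = 40

The determinant is 40.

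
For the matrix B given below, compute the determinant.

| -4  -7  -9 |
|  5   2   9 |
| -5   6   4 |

279

Expand along column 1:
  + (-4) · |2 9; 6 4| = (-4)·(8 − 54) = 184
  − 5 · |-7 -9; 6 4| = −5·(-28 − (-54)) = -130
  + (-5) · |-7 -9; 2 9| = (-5)·(-63 − (-18)) = 225
Sum: (184) + (-130) + (225) = 279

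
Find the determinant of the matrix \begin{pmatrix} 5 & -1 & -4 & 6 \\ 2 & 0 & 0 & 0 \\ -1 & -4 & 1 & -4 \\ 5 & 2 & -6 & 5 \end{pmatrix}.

Expand along row 2 (it has 3 zeros):
  − (2) · M_21   where M_21 = det([-1 -4 6; -4 1 -4; 2 -6 5]) = 103
det = (-1)·(2)·(103) = -206

-206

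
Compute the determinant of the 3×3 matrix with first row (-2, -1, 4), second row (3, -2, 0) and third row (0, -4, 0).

The determinant is -48.

Expand along column 3:
  + 4 · |3 -2; 0 -4| = 4·(-12 − 0) = -48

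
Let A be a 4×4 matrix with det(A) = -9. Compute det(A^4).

The determinant is 6561.

det(A^4) = (det A)^4 = (-9)^4 = 6561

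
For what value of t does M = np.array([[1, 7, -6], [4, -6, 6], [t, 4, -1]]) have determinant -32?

t = 9

Expanding along the column containing t, det(M) is linear in t: det(M) = (6)·t + (-86).
Set (6)·t + (-86) = -32  ⇒  (6)·t = 54  ⇒  t = 9.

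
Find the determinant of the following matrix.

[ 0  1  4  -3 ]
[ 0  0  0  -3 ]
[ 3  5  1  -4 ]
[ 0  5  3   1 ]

-153

Expand along row 2 (it has 3 zeros):
  + (-3) · M_24   where M_24 = det([0 1 4; 3 5 1; 0 5 3]) = 51
det = (+1)·(-3)·(51) = -153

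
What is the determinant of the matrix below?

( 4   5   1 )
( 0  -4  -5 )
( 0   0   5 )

The determinant is -80.

The matrix is upper triangular, so the determinant is the product of the diagonal entries:
det = (4) · (-4) · (5) = -80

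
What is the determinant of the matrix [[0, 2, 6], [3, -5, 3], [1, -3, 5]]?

-48

Expand along column 1:
  − 3 · |2 6; -3 5| = −3·(10 − (-18)) = -84
  + 1 · |2 6; -5 3| = 1·(6 − (-30)) = 36
Sum: (-84) + (36) = -48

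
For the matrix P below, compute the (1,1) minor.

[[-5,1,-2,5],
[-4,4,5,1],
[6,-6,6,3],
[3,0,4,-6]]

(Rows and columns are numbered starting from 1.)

Delete row 1 and column 1; the remaining 3×3 submatrix is [4 5 1; -6 6 3; 0 4 -6].
Its determinant is -396.

-396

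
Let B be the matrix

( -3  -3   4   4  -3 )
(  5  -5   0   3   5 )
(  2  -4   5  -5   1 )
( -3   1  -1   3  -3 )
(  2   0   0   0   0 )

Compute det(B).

Expand along row 5 (it has 4 zeros):
  + (2) · M_51   where M_51 = det([-3 4 4 -3; -5 0 3 5; -4 5 -5 1; 1 -1 3 -3]) = 337
det = (+1)·(2)·(337) = 674

674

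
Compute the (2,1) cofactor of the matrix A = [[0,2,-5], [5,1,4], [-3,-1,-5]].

15

Delete row 2 and column 1; the remaining 2×2 submatrix is [2 -5; -1 -5].
Its determinant is 2·(-5) − (-5)·(-1) = -15.
The cofactor carries sign (−1)^(2+1) = −1, so C_{2,1} = −(-15) = 15.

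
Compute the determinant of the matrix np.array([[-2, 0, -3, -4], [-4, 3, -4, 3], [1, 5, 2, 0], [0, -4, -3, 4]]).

358

Expand along row 1 (it has 1 zero):
  + (-2) · M_11   where M_11 = det([3 -4 3; 5 2 0; -4 -3 4]) = 83
  + (-3) · M_13   where M_13 = det([-4 3 3; 1 5 0; 0 -4 4]) = -104
  − (-4) · M_14   where M_14 = det([-4 3 -4; 1 5 2; 0 -4 -3]) = 53
det = (+1)·(-2)·(83) + (+1)·(-3)·(-104) + (-1)·(-4)·(53) = 358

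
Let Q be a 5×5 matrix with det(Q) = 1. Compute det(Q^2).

The determinant is 1.

det(Q^2) = (det Q)^2 = (1)^2 = 1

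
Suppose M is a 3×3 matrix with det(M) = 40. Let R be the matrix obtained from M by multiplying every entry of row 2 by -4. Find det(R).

Scaling one row by -4 multiplies the determinant by -4.
det(R) = (-4)·(40) = -160

det(R) = -160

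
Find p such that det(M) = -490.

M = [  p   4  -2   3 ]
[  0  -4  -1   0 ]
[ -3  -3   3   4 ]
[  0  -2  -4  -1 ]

p = 8

Expanding along the column containing p, det(M) is linear in p: det(M) = (-41)·p + (-162).
Set (-41)·p + (-162) = -490  ⇒  (-41)·p = -328  ⇒  p = 8.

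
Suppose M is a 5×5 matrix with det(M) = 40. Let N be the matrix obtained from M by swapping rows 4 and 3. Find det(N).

The determinant is -40.

Swapping two rows multiplies the determinant by −1.
det(N) = (-1)·(40) = -40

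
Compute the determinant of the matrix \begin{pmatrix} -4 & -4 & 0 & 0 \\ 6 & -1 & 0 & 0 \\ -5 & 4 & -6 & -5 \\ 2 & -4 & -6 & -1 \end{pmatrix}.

The matrix is block lower-triangular with a 2×2 block and a 2×2 block on the diagonal, so its determinant equals the product of the determinants of the diagonal blocks.
det of the 2×2 block = 28
det of the 2×2 block = -24
det = (28)·(-24) = -672

-672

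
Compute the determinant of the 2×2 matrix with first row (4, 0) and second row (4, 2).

det = 4·2 − 0·4 = 8 − 0 = 8

8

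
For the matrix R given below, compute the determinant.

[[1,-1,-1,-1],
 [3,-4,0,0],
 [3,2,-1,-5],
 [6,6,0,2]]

-202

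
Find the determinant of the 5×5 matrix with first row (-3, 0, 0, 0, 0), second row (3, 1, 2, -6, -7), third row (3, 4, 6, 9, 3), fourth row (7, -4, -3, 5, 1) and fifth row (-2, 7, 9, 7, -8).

The determinant is -3756.

Expand along row 1 (it has 4 zeros):
  + (-3) · M_11   where M_11 = det([1 2 -6 -7; 4 6 9 3; -4 -3 5 1; 7 9 7 -8]) = 1252
det = (+1)·(-3)·(1252) = -3756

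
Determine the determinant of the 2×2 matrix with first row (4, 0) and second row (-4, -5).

-20

det = 4·(-5) − 0·(-4) = -20 − 0 = -20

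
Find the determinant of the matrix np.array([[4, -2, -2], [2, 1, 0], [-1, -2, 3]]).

30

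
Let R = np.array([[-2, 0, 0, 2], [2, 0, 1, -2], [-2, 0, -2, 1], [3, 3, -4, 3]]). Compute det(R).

Expand along column 2 (it has 3 zeros):
  + (3) · M_42   where M_42 = det([-2 0 2; 2 1 -2; -2 -2 1]) = 2
det = (+1)·(3)·(2) = 6

det(R) = 6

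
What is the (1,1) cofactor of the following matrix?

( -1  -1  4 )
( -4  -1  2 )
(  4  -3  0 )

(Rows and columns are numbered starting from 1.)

Delete row 1 and column 1; the remaining 2×2 submatrix is [-1 2; -3 0].
Its determinant is (-1)·0 − 2·(-3) = 6.
The cofactor carries sign (−1)^(1+1) = +1, so C_{1,1} = +(6) = 6.

6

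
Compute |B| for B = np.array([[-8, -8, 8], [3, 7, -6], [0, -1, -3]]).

120

Expand along column 1:
  + (-8) · |7 -6; -1 -3| = (-8)·(-21 − 6) = 216
  − 3 · |-8 8; -1 -3| = −3·(24 − (-8)) = -96
Sum: (216) + (-96) = 120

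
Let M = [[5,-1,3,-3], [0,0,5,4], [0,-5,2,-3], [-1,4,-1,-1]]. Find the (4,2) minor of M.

-115

Delete row 4 and column 2; the remaining 3×3 submatrix is [5 3 -3; 0 5 4; 0 2 -3].
Its determinant is -115.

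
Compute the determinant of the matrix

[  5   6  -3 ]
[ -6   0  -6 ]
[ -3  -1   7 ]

312

Expand along column 2:
  − 6 · |-6 -6; -3 7| = −6·(-42 − 18) = 360
  − (-1) · |5 -3; -6 -6| = −(-1)·(-30 − 18) = -48
Sum: (360) + (-48) = 312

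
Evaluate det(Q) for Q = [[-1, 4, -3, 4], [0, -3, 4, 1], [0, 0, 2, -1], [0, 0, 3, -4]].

|Q| = -15

Q is block upper-triangular with a 2×2 block and a 2×2 block on the diagonal, so its determinant equals the product of the determinants of the diagonal blocks.
det of the 2×2 block = 3
det of the 2×2 block = -5
det = (3)·(-5) = -15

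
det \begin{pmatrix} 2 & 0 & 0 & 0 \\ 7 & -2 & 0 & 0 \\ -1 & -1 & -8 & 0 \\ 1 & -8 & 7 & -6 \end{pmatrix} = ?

The determinant is -192.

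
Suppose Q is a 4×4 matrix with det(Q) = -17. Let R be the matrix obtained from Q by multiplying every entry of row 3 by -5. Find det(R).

Scaling one row by -5 multiplies the determinant by -5.
det(R) = (-5)·(-17) = 85

|R| = 85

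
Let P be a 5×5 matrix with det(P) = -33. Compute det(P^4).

1185921

det(P^4) = (det P)^4 = (-33)^4 = 1185921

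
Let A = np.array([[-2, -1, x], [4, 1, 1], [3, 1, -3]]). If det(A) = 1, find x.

8

Expanding along the row containing x, det(A) is linear in x: det(A) = (1)·x + (-7).
Set (1)·x + (-7) = 1  ⇒  (1)·x = 8  ⇒  x = 8.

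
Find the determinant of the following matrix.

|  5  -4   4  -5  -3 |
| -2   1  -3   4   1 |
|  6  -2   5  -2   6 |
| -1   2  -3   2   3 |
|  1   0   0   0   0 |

Expand along row 5 (it has 4 zeros):
  + (1) · M_51   where M_51 = det([-4 4 -5 -3; 1 -3 4 1; -2 5 -2 6; 2 -3 2 3]) = 169
det = (+1)·(1)·(169) = 169

169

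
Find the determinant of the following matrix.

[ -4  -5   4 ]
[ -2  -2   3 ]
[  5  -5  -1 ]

-53

Expand along column 1:
  + (-4) · |-2 3; -5 -1| = (-4)·(2 − (-15)) = -68
  − (-2) · |-5 4; -5 -1| = −(-2)·(5 − (-20)) = 50
  + 5 · |-5 4; -2 3| = 5·(-15 − (-8)) = -35
Sum: (-68) + (50) + (-35) = -53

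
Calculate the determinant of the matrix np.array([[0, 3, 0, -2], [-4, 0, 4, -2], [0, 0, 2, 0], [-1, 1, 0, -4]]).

The determinant is -68.

Expand along row 3 (it has 3 zeros):
  + (2) · M_33   where M_33 = det([0 3 -2; -4 0 -2; -1 1 -4]) = -34
det = (+1)·(2)·(-34) = -68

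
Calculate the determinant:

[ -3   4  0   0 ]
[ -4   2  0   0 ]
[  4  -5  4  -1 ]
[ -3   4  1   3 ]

130

The matrix is block lower-triangular with a 2×2 block and a 2×2 block on the diagonal, so its determinant equals the product of the determinants of the diagonal blocks.
det of the 2×2 block = 10
det of the 2×2 block = 13
det = (10)·(13) = 130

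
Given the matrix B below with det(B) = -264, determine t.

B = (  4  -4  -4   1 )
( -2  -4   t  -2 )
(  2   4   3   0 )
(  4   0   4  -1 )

-4

Expanding along the column containing t, det(B) is linear in t: det(B) = (40)·t + (-104).
Set (40)·t + (-104) = -264  ⇒  (40)·t = -160  ⇒  t = -4.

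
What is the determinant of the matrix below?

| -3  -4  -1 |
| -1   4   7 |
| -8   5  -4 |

366

Expand along column 1:
  + (-3) · |4 7; 5 -4| = (-3)·(-16 − 35) = 153
  − (-1) · |-4 -1; 5 -4| = −(-1)·(16 − (-5)) = 21
  + (-8) · |-4 -1; 4 7| = (-8)·(-28 − (-4)) = 192
Sum: (153) + (21) + (192) = 366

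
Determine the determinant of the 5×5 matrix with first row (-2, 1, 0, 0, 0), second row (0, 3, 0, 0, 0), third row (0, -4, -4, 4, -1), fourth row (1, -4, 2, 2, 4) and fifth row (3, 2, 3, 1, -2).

-600

The matrix is block lower-triangular with a 2×2 block and a 3×3 block on the diagonal, so its determinant equals the product of the determinants of the diagonal blocks.
det of the 2×2 block = -6
det of the 3×3 block = 100
det = (-6)·(100) = -600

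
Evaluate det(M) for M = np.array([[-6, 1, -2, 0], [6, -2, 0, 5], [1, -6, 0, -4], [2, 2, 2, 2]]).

The determinant is 266.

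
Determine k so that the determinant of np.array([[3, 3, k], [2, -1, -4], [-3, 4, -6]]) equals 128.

Expanding along the row containing k, det(A) is linear in k: det(A) = (5)·k + (138).
Set (5)·k + (138) = 128  ⇒  (5)·k = -10  ⇒  k = -2.

k = -2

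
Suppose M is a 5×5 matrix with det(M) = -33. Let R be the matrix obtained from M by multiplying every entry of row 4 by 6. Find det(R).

Scaling one row by 6 multiplies the determinant by 6.
det(R) = (6)·(-33) = -198

-198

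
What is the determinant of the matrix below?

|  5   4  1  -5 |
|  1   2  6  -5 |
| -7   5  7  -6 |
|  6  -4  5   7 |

Expand along row 1:
  + (5) · M_11   where M_11 = det([2 6 -5; 5 7 -6; -4 5 7]) = -173
  − (4) · M_12   where M_12 = det([1 6 -5; -7 7 -6; 6 5 7]) = 542
  + (1) · M_13   where M_13 = det([1 2 -5; -7 5 -6; 6 -4 7]) = 47
  − (-5) · M_14   where M_14 = det([1 2 6; -7 5 7; 6 -4 5]) = 195
det = (+1)·(5)·(-173) + (-1)·(4)·(542) + (+1)·(1)·(47) + (-1)·(-5)·(195) = -2011

The determinant is -2011.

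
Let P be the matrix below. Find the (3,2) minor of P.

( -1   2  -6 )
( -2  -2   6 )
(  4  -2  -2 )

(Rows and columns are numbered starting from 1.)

-18

Delete row 3 and column 2; the remaining 2×2 submatrix is [-1 -6; -2 6].
Its determinant is (-1)·6 − (-6)·(-2) = -18.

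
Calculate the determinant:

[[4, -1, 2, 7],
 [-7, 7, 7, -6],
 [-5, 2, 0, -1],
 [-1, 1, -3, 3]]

Expand along row 3 (it has 1 zero):
  + (-5) · M_31   where M_31 = det([-1 2 7; 7 7 -6; 1 -3 3]) = -253
  − (2) · M_32   where M_32 = det([4 2 7; -7 7 -6; -1 -3 3]) = 262
  − (-1) · M_34   where M_34 = det([4 -1 2; -7 7 7; -1 1 -3]) = -84
det = (+1)·(-5)·(-253) + (-1)·(2)·(262) + (-1)·(-1)·(-84) = 657

657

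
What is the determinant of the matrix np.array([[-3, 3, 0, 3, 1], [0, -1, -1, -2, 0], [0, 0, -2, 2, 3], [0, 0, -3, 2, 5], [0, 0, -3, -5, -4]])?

-75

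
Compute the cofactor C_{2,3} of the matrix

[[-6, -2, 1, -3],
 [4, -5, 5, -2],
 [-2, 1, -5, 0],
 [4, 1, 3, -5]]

-68

Delete row 2 and column 3; the remaining 3×3 submatrix is [-6 -2 -3; -2 1 0; 4 1 -5].
Its determinant is 68.
The cofactor carries sign (−1)^(2+3) = −1, so C_{2,3} = −(68) = -68.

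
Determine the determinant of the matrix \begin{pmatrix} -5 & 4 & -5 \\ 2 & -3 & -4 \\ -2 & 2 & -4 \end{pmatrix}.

The determinant is -26.

Expand along row 1:
  + (-5) · |-3 -4; 2 -4| = (-5)·(12 − (-8)) = -100
  − 4 · |2 -4; -2 -4| = −4·(-8 − 8) = 64
  + (-5) · |2 -3; -2 2| = (-5)·(4 − 6) = 10
Sum: (-100) + (64) + (10) = -26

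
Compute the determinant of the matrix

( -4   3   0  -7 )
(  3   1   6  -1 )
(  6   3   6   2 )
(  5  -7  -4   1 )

Expand along row 1 (it has 1 zero):
  + (-4) · M_11   where M_11 = det([1 6 -1; 3 6 2; -7 -4 1]) = -118
  − (3) · M_12   where M_12 = det([3 6 -1; 6 6 2; 5 -4 1]) = 120
  − (-7) · M_14   where M_14 = det([3 1 6; 6 3 6; 5 -7 -4]) = -198
det = (+1)·(-4)·(-118) + (-1)·(3)·(120) + (-1)·(-7)·(-198) = -1274

-1274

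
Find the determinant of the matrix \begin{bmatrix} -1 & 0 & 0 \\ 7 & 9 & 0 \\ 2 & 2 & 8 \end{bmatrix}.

The matrix is lower triangular, so the determinant is the product of the diagonal entries:
det = (-1) · (9) · (8) = -72

-72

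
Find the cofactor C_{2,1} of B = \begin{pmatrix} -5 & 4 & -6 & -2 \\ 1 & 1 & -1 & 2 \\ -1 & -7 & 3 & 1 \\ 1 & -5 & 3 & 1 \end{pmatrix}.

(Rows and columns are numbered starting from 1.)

Delete row 2 and column 1; the remaining 3×3 submatrix is [4 -6 -2; -7 3 1; -5 3 1].
Its determinant is 0.
The cofactor carries sign (−1)^(2+1) = −1, so C_{2,1} = −(0) = 0.

The cofactor is 0.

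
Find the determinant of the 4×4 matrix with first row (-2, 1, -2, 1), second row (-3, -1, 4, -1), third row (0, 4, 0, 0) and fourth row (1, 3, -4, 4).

The determinant is 152.

Expand along row 3 (it has 3 zeros):
  − (4) · M_32   where M_32 = det([-2 -2 1; -3 4 -1; 1 -4 4]) = -38
det = (-1)·(4)·(-38) = 152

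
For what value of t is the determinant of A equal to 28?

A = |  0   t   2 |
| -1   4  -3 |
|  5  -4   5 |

Expanding along the row containing t, det(A) is linear in t: det(A) = (-10)·t + (-32).
Set (-10)·t + (-32) = 28  ⇒  (-10)·t = 60  ⇒  t = -6.

-6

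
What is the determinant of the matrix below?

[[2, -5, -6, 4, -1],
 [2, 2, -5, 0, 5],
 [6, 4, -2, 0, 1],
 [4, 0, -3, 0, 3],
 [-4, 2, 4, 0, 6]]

The determinant is -3184.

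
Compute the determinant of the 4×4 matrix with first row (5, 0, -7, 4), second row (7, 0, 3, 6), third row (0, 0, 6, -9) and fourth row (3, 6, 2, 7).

The determinant is -3528.

Expand along column 2 (it has 3 zeros):
  + (6) · M_42   where M_42 = det([5 -7 4; 7 3 6; 0 6 -9]) = -588
det = (+1)·(6)·(-588) = -3528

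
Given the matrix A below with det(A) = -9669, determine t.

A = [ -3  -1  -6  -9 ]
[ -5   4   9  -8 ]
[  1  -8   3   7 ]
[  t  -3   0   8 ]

Expanding along the column containing t, det(A) is linear in t: det(A) = (1059)·t + (-3315).
Set (1059)·t + (-3315) = -9669  ⇒  (1059)·t = -6354  ⇒  t = -6.

-6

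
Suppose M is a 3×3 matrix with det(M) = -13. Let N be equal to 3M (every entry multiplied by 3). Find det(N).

For a 3×3 matrix, det(3M) = 3^3·det(M) = 27·det(M).
det(N) = (27)·(-13) = -351

-351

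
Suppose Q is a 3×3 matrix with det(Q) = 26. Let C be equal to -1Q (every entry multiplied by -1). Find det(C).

For a 3×3 matrix, det(-1Q) = (-1)^3·det(Q) = -1·det(Q).
det(C) = (-1)·(26) = -26

-26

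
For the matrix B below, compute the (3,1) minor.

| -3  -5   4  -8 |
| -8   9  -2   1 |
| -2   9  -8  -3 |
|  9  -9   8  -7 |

Delete row 3 and column 1; the remaining 3×3 submatrix is [-5 4 -8; 9 -2 1; -9 8 -7].
Its determinant is -246.

The minor is -246.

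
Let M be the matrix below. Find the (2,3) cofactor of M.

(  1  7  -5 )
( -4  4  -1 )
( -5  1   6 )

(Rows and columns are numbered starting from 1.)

The cofactor is -36.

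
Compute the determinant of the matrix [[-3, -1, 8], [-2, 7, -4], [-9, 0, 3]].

399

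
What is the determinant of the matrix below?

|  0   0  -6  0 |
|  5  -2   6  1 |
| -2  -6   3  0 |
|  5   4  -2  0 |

Expand along row 1 (it has 3 zeros):
  + (-6) · M_13   where M_13 = det([5 -2 1; -2 -6 0; 5 4 0]) = 22
det = (+1)·(-6)·(22) = -132

-132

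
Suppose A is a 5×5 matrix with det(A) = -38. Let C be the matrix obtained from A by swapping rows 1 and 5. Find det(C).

det(C) = 38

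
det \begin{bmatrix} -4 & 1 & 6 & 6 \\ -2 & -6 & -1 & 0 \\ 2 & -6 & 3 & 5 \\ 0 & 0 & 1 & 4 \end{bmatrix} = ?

The determinant is 702.

Expand along row 4 (it has 2 zeros):
  − (1) · M_43   where M_43 = det([-4 1 6; -2 -6 0; 2 -6 5]) = 274
  + (4) · M_44   where M_44 = det([-4 1 6; -2 -6 -1; 2 -6 3]) = 244
det = (-1)·(1)·(274) + (+1)·(4)·(244) = 702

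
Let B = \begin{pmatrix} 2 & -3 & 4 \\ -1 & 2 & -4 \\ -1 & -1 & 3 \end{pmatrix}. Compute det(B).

det(B) = -5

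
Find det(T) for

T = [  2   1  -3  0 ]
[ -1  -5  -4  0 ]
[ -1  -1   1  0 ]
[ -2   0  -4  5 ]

Expand along column 4 (it has 3 zeros):
  + (5) · M_44   where M_44 = det([2 1 -3; -1 -5 -4; -1 -1 1]) = -1
det = (+1)·(5)·(-1) = -5

-5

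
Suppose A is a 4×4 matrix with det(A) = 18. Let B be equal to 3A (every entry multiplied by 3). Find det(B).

For a 4×4 matrix, det(3A) = 3^4·det(A) = 81·det(A).
det(B) = (81)·(18) = 1458

The determinant is 1458.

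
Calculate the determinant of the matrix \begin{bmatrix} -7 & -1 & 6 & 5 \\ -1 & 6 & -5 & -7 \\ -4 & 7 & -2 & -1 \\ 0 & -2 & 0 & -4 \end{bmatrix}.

Expand along row 4 (it has 2 zeros):
  + (-2) · M_42   where M_42 = det([-7 6 5; -1 -5 -7; -4 -2 -1]) = 135
  + (-4) · M_44   where M_44 = det([-7 -1 6; -1 6 -5; -4 7 -2]) = -77
det = (+1)·(-2)·(135) + (+1)·(-4)·(-77) = 38

38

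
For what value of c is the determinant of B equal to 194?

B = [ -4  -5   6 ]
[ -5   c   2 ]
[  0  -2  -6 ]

c = 0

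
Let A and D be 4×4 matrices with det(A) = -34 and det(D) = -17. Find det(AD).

det(AD) = det(A)·det(D) = (-34)·(-17) = 578

578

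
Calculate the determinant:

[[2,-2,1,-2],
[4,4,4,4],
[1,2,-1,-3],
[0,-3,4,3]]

The determinant is 164.

Expand along row 4 (it has 1 zero):
  + (-3) · M_42   where M_42 = det([2 1 -2; 4 4 4; 1 -1 -3]) = 16
  − (4) · M_43   where M_43 = det([2 -2 -2; 4 4 4; 1 2 -3]) = -80
  + (3) · M_44   where M_44 = det([2 -2 1; 4 4 4; 1 2 -1]) = -36
det = (+1)·(-3)·(16) + (-1)·(4)·(-80) + (+1)·(3)·(-36) = 164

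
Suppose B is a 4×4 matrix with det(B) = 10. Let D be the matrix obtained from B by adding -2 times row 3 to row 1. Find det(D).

det(D) = 10

Adding a multiple of one row to another leaves the determinant unchanged.
det(D) = (1)·(10) = 10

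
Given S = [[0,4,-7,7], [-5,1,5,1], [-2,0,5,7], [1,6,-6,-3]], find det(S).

Expand along row 1 (it has 1 zero):
  − (4) · M_12   where M_12 = det([-5 5 1; -2 5 7; 1 -6 -3]) = -123
  + (-7) · M_13   where M_13 = det([-5 1 1; -2 0 7; 1 6 -3]) = 199
  − (7) · M_14   where M_14 = det([-5 1 5; -2 0 5; 1 6 -6]) = 83
det = (-1)·(4)·(-123) + (+1)·(-7)·(199) + (-1)·(7)·(83) = -1482

-1482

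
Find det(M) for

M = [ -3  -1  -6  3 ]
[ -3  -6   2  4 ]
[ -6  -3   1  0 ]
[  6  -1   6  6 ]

945

Expand along row 3 (it has 1 zero):
  + (-6) · M_31   where M_31 = det([-1 -6 3; -6 2 4; -1 6 6]) = -282
  − (-3) · M_32   where M_32 = det([-3 -6 3; -3 2 4; 6 6 6]) = -306
  + (1) · M_33   where M_33 = det([-3 -1 3; -3 -6 4; 6 -1 6]) = 171
det = (+1)·(-6)·(-282) + (-1)·(-3)·(-306) + (+1)·(1)·(171) = 945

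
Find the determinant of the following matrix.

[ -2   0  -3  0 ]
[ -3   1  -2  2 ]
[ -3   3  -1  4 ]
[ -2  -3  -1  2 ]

The determinant is 26.

Expand along row 1 (it has 2 zeros):
  + (-2) · M_11   where M_11 = det([1 -2 2; 3 -1 4; -3 -1 2]) = 26
  + (-3) · M_13   where M_13 = det([-3 1 2; -3 3 4; -2 -3 2]) = -26
det = (+1)·(-2)·(26) + (+1)·(-3)·(-26) = 26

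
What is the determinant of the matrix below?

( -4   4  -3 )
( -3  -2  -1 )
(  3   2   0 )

Expand along column 3:
  + (-3) · |-3 -2; 3 2| = (-3)·(-6 − (-6)) = 0
  − (-1) · |-4 4; 3 2| = −(-1)·(-8 − 12) = -20
Sum: (0) + (-20) = -20

The determinant is -20.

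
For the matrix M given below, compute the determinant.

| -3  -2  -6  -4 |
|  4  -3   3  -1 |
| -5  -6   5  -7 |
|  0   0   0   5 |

Expand along row 4 (it has 3 zeros):
  + (5) · M_44   where M_44 = det([-3 -2 -6; 4 -3 3; -5 -6 5]) = 295
det = (+1)·(5)·(295) = 1475

1475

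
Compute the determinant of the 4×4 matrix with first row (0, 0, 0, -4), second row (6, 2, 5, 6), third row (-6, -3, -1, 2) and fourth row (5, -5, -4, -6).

836

Expand along row 1 (it has 3 zeros):
  − (-4) · M_14   where M_14 = det([6 2 5; -6 -3 -1; 5 -5 -4]) = 209
det = (-1)·(-4)·(209) = 836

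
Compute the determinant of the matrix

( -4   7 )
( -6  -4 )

det = (-4)·(-4) − 7·(-6) = 16 − (-42) = 58

58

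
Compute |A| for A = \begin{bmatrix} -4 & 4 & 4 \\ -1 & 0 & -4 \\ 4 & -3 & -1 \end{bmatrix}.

Expand along row 2:
  − (-1) · |4 4; -3 -1| = −(-1)·(-4 − (-12)) = 8
  − (-4) · |-4 4; 4 -3| = −(-4)·(12 − 16) = -16
Sum: (8) + (-16) = -8

-8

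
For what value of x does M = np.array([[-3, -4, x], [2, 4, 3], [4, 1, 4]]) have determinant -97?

x = 3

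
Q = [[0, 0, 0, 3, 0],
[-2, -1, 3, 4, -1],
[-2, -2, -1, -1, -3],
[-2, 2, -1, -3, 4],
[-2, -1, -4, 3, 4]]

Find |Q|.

The determinant is 522.

Expand along row 1 (it has 4 zeros):
  − (3) · M_14   where M_14 = det([-2 -1 3 -1; -2 -2 -1 -3; -2 2 -1 4; -2 -1 -4 4]) = -174
det = (-1)·(3)·(-174) = 522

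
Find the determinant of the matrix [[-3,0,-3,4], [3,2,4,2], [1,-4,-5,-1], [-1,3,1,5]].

-91

Expand along row 1 (it has 1 zero):
  + (-3) · M_11   where M_11 = det([2 4 2; -4 -5 -1; 3 1 5]) = 42
  + (-3) · M_13   where M_13 = det([3 2 2; 1 -4 -1; -1 3 5]) = -61
  − (4) · M_14   where M_14 = det([3 2 4; 1 -4 -5; -1 3 1]) = 37
det = (+1)·(-3)·(42) + (+1)·(-3)·(-61) + (-1)·(4)·(37) = -91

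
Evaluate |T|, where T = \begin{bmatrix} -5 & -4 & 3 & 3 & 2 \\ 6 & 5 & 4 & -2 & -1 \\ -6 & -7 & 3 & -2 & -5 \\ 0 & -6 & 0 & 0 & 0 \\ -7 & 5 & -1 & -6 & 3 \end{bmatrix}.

-16578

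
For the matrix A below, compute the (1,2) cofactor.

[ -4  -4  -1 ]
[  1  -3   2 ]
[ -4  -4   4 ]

Delete row 1 and column 2; the remaining 2×2 submatrix is [1 2; -4 4].
Its determinant is 1·4 − 2·(-4) = 12.
The cofactor carries sign (−1)^(1+2) = −1, so C_{1,2} = −(12) = -12.

-12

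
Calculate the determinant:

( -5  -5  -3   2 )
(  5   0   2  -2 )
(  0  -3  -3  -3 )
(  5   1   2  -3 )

45

Expand along row 2 (it has 1 zero):
  − (5) · M_21   where M_21 = det([-5 -3 2; -3 -3 -3; 1 2 -3]) = -45
  − (2) · M_23   where M_23 = det([-5 -5 2; 0 -3 -3; 5 1 -3]) = 45
  + (-2) · M_24   where M_24 = det([-5 -5 -3; 0 -3 -3; 5 1 2]) = 45
det = (-1)·(5)·(-45) + (-1)·(2)·(45) + (+1)·(-2)·(45) = 45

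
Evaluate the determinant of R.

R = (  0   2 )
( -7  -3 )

det(R) = 0·(-3) − 2·(-7) = 0 − (-14) = 14

14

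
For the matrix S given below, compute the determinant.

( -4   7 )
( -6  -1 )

46

det(S) = (-4)·(-1) − 7·(-6) = 4 − (-42) = 46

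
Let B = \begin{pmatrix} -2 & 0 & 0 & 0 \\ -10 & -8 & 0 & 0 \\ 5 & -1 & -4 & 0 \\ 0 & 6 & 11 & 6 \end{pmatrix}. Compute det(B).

The determinant is -384.

B is lower triangular, so det(B) is the product of the diagonal entries:
det = (-2) · (-8) · (-4) · (6) = -384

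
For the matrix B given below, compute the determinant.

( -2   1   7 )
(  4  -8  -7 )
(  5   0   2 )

Expand along row 3:
  + 5 · |1 7; -8 -7| = 5·(-7 − (-56)) = 245
  + 2 · |-2 1; 4 -8| = 2·(16 − 4) = 24
Sum: (245) + (24) = 269

269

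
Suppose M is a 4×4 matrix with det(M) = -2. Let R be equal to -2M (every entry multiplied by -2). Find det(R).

det(R) = -32

For a 4×4 matrix, det(-2M) = (-2)^4·det(M) = 16·det(M).
det(R) = (16)·(-2) = -32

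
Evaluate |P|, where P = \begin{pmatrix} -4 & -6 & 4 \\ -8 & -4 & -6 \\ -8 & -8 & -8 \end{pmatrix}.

288

Expand along column 1:
  + (-4) · |-4 -6; -8 -8| = (-4)·(32 − 48) = 64
  − (-8) · |-6 4; -8 -8| = −(-8)·(48 − (-32)) = 640
  + (-8) · |-6 4; -4 -6| = (-8)·(36 − (-16)) = -416
Sum: (64) + (640) + (-416) = 288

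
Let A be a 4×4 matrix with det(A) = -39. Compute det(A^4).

2313441

det(A^4) = (det A)^4 = (-39)^4 = 2313441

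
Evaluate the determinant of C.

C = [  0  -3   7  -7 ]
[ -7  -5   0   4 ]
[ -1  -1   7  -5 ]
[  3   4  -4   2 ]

The determinant is 48.

Expand along row 1 (it has 1 zero):
  − (-3) · M_12   where M_12 = det([-7 0 4; -1 7 -5; 3 -4 2]) = -26
  + (7) · M_13   where M_13 = det([-7 -5 4; -1 -1 -5; 3 4 2]) = -65
  − (-7) · M_14   where M_14 = det([-7 -5 0; -1 -1 7; 3 4 -4]) = 83
det = (-1)·(-3)·(-26) + (+1)·(7)·(-65) + (-1)·(-7)·(83) = 48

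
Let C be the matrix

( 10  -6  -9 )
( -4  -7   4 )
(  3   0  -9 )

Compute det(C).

det(C) = 585

Expand along row 3:
  + 3 · |-6 -9; -7 4| = 3·(-24 − 63) = -261
  + (-9) · |10 -6; -4 -7| = (-9)·(-70 − 24) = 846
Sum: (-261) + (846) = 585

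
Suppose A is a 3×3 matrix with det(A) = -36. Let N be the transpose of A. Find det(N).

-36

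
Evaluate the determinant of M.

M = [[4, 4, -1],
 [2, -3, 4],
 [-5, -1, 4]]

Expand along row 1:
  + 4 · |-3 4; -1 4| = 4·(-12 − (-4)) = -32
  − 4 · |2 4; -5 4| = −4·(8 − (-20)) = -112
  + (-1) · |2 -3; -5 -1| = (-1)·(-2 − 15) = 17
Sum: (-32) + (-112) + (17) = -127

-127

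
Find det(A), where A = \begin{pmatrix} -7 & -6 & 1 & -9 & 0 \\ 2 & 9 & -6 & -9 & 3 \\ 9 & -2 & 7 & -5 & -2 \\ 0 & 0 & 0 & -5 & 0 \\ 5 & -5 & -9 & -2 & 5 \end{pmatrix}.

|A| = 9440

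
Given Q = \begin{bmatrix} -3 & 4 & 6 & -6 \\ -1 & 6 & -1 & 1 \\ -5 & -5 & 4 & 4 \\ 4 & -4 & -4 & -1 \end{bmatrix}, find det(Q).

Expand along row 1:
  + (-3) · M_11   where M_11 = det([6 -1 1; -5 4 4; -4 -4 -1]) = 129
  − (4) · M_12   where M_12 = det([-1 -1 1; -5 4 4; 4 -4 -1]) = -19
  + (6) · M_13   where M_13 = det([-1 6 1; -5 -5 4; 4 -4 -1]) = 85
  − (-6) · M_14   where M_14 = det([-1 6 -1; -5 -5 4; 4 -4 -4]) = -100
det = (+1)·(-3)·(129) + (-1)·(4)·(-19) + (+1)·(6)·(85) + (-1)·(-6)·(-100) = -401

The determinant is -401.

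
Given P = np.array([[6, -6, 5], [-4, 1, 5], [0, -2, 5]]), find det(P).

10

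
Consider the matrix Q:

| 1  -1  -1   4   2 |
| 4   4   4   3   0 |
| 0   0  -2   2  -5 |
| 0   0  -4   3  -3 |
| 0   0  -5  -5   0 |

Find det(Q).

Q is block upper-triangular with a 2×2 block and a 3×3 block on the diagonal, so its determinant equals the product of the determinants of the diagonal blocks.
det of the 2×2 block = 8
det of the 3×3 block = -115
det = (8)·(-115) = -920

The determinant is -920.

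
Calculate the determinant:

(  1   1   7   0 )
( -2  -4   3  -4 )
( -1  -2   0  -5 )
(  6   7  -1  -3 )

The determinant is 192.

Expand along row 1 (it has 1 zero):
  + (1) · M_11   where M_11 = det([-4 3 -4; -2 0 -5; 7 -1 -3]) = -111
  − (1) · M_12   where M_12 = det([-2 3 -4; -1 0 -5; 6 -1 -3]) = -93
  + (7) · M_13   where M_13 = det([-2 -4 -4; -1 -2 -5; 6 7 -3]) = 30
det = (+1)·(1)·(-111) + (-1)·(1)·(-93) + (+1)·(7)·(30) = 192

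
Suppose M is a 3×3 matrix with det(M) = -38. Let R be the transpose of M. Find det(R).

-38

det(Mᵀ) = det(M).
det(R) = (1)·(-38) = -38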